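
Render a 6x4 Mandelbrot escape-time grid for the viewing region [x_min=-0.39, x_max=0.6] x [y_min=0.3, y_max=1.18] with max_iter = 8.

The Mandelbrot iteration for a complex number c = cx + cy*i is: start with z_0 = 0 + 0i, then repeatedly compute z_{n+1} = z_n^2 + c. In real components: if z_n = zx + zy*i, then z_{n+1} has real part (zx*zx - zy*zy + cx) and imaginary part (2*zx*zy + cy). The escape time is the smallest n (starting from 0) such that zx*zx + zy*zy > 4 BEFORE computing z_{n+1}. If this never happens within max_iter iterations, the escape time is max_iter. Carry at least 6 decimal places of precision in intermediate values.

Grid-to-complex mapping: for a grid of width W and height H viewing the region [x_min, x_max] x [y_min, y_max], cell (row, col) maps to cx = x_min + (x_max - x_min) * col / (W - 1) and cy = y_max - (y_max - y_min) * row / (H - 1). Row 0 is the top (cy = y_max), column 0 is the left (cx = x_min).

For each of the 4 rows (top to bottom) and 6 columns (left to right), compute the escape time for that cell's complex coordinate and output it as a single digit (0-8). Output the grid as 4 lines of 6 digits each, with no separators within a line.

Answer: 343222
588433
888883
888884

Derivation:
(row=0, col=0): c = -0.3900 + 1.1800i → escape time 3
(row=0, col=1): c = -0.1920 + 1.1800i → escape time 4
(row=0, col=2): c = 0.0060 + 1.1800i → escape time 3
(row=0, col=3): c = 0.2040 + 1.1800i → escape time 2
(row=0, col=4): c = 0.4020 + 1.1800i → escape time 2
(row=0, col=5): c = 0.6000 + 1.1800i → escape time 2
(row=1, col=0): c = -0.3900 + 0.8867i → escape time 5
(row=1, col=1): c = -0.1920 + 0.8867i → escape time 8
(row=1, col=2): c = 0.0060 + 0.8867i → escape time 8
(row=1, col=3): c = 0.2040 + 0.8867i → escape time 4
(row=1, col=4): c = 0.4020 + 0.8867i → escape time 3
(row=1, col=5): c = 0.6000 + 0.8867i → escape time 3
(row=2, col=0): c = -0.3900 + 0.5933i → escape time 8
(row=2, col=1): c = -0.1920 + 0.5933i → escape time 8
(row=2, col=2): c = 0.0060 + 0.5933i → escape time 8
(row=2, col=3): c = 0.2040 + 0.5933i → escape time 8
(row=2, col=4): c = 0.4020 + 0.5933i → escape time 8
(row=2, col=5): c = 0.6000 + 0.5933i → escape time 3
(row=3, col=0): c = -0.3900 + 0.3000i → escape time 8
(row=3, col=1): c = -0.1920 + 0.3000i → escape time 8
(row=3, col=2): c = 0.0060 + 0.3000i → escape time 8
(row=3, col=3): c = 0.2040 + 0.3000i → escape time 8
(row=3, col=4): c = 0.4020 + 0.3000i → escape time 8
(row=3, col=5): c = 0.6000 + 0.3000i → escape time 4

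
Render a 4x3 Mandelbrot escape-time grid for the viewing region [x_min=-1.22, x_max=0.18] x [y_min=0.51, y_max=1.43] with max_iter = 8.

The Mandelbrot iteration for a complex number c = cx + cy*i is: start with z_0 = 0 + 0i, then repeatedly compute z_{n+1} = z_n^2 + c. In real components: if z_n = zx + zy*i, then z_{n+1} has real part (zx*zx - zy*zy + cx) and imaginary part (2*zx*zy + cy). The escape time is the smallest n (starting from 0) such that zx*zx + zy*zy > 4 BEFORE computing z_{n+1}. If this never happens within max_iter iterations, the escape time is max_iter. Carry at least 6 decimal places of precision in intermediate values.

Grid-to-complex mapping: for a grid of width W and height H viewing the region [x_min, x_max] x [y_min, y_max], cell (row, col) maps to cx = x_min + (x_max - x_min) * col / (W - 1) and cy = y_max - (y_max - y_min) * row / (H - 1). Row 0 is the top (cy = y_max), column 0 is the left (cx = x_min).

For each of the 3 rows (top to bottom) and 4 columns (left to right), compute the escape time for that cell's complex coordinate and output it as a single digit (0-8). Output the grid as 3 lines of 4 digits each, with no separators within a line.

Answer: 2222
3354
4688

Derivation:
(row=0, col=0): c = -1.2200 + 1.4300i → escape time 2
(row=0, col=1): c = -0.7533 + 1.4300i → escape time 2
(row=0, col=2): c = -0.2867 + 1.4300i → escape time 2
(row=0, col=3): c = 0.1800 + 1.4300i → escape time 2
(row=1, col=0): c = -1.2200 + 0.9700i → escape time 3
(row=1, col=1): c = -0.7533 + 0.9700i → escape time 3
(row=1, col=2): c = -0.2867 + 0.9700i → escape time 5
(row=1, col=3): c = 0.1800 + 0.9700i → escape time 4
(row=2, col=0): c = -1.2200 + 0.5100i → escape time 4
(row=2, col=1): c = -0.7533 + 0.5100i → escape time 6
(row=2, col=2): c = -0.2867 + 0.5100i → escape time 8
(row=2, col=3): c = 0.1800 + 0.5100i → escape time 8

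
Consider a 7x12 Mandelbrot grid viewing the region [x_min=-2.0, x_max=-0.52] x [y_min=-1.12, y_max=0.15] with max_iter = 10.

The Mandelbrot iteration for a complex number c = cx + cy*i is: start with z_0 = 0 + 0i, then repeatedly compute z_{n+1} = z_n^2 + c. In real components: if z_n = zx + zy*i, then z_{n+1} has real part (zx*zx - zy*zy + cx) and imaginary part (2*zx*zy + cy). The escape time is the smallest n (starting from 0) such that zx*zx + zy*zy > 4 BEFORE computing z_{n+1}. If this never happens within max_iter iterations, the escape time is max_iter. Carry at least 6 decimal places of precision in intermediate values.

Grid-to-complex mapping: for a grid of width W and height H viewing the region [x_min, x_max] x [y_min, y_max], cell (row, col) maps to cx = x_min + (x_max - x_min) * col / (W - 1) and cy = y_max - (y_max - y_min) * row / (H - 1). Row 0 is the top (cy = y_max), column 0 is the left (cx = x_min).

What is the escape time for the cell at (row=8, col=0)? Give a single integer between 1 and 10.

z_0 = 0 + 0i, c = -2.0000 + -0.7736i
Iter 1: z = -2.0000 + -0.7736i, |z|^2 = 4.5985
Escaped at iteration 1

Answer: 1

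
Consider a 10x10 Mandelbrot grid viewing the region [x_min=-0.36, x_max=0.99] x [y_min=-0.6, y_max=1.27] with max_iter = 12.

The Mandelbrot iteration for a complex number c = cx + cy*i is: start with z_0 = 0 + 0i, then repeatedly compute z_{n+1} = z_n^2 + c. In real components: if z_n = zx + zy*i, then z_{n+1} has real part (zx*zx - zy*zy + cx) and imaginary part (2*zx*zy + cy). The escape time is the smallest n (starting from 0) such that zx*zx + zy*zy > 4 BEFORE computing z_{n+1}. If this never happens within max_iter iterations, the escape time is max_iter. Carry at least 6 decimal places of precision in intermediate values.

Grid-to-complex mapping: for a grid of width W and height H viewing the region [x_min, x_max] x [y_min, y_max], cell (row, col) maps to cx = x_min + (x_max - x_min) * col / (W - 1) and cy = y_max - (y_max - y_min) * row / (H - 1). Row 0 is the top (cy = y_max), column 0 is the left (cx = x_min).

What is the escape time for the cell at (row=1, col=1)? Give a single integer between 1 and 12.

Answer: 7

Derivation:
z_0 = 0 + 0i, c = -0.2100 + 1.0622i
Iter 1: z = -0.2100 + 1.0622i, |z|^2 = 1.1724
Iter 2: z = -1.2942 + 0.6161i, |z|^2 = 2.0546
Iter 3: z = 1.0854 + -0.5325i, |z|^2 = 1.4617
Iter 4: z = 0.6846 + -0.0937i, |z|^2 = 0.4775
Iter 5: z = 0.2499 + 0.9339i, |z|^2 = 0.9346
Iter 6: z = -1.0197 + 1.5290i, |z|^2 = 3.3777
Iter 7: z = -1.5081 + -2.0561i, |z|^2 = 6.5018
Escaped at iteration 7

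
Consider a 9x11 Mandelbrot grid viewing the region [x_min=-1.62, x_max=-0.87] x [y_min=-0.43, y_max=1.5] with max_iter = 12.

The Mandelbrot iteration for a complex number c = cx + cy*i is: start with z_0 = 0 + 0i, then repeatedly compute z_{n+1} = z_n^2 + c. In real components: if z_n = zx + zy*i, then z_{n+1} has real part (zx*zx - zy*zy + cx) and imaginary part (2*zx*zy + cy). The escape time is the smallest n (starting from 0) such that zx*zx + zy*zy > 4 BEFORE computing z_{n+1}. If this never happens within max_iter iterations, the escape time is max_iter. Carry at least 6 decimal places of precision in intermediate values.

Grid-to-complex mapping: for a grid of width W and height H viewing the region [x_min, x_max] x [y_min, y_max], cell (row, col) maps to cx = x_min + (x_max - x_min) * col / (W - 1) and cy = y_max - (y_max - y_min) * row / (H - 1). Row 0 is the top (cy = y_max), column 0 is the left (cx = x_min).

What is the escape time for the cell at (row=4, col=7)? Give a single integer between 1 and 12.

z_0 = 0 + 0i, c = -0.9637 + 0.7280i
Iter 1: z = -0.9637 + 0.7280i, |z|^2 = 1.4588
Iter 2: z = -0.5649 + -0.6752i, |z|^2 = 0.7751
Iter 3: z = -1.1005 + 1.4909i, |z|^2 = 3.4339
Iter 4: z = -1.9753 + -2.5536i, |z|^2 = 10.4226
Escaped at iteration 4

Answer: 4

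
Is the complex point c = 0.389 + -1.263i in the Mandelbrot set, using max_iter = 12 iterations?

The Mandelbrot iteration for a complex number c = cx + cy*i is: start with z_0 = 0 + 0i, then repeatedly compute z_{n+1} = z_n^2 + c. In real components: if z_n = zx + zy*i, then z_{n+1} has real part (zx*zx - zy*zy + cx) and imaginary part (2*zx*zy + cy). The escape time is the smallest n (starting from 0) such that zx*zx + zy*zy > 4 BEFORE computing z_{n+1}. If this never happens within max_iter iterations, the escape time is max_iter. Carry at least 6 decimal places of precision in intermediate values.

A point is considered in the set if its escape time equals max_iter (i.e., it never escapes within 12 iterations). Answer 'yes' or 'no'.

z_0 = 0 + 0i, c = 0.3890 + -1.2630i
Iter 1: z = 0.3890 + -1.2630i, |z|^2 = 1.7465
Iter 2: z = -1.0548 + -2.2456i, |z|^2 = 6.1555
Escaped at iteration 2

Answer: no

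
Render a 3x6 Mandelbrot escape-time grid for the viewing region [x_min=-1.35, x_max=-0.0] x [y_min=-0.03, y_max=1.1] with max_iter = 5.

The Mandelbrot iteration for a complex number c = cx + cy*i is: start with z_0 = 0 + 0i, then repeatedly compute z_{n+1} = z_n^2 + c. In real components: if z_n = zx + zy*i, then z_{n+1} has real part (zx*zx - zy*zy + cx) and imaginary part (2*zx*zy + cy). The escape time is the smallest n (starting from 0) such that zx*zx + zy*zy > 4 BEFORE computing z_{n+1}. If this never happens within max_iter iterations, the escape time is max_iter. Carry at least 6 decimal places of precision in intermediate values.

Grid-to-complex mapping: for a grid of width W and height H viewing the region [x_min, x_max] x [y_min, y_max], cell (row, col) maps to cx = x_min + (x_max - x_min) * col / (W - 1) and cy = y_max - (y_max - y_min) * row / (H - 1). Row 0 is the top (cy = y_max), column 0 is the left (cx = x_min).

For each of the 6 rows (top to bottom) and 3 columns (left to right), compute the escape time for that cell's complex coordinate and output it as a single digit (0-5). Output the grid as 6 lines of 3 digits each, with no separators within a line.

Answer: 234
345
355
555
555
555

Derivation:
(row=0, col=0): c = -1.3500 + 1.1000i → escape time 2
(row=0, col=1): c = -0.6750 + 1.1000i → escape time 3
(row=0, col=2): c = 0.0000 + 1.1000i → escape time 4
(row=1, col=0): c = -1.3500 + 0.8740i → escape time 3
(row=1, col=1): c = -0.6750 + 0.8740i → escape time 4
(row=1, col=2): c = 0.0000 + 0.8740i → escape time 5
(row=2, col=0): c = -1.3500 + 0.6480i → escape time 3
(row=2, col=1): c = -0.6750 + 0.6480i → escape time 5
(row=2, col=2): c = 0.0000 + 0.6480i → escape time 5
(row=3, col=0): c = -1.3500 + 0.4220i → escape time 5
(row=3, col=1): c = -0.6750 + 0.4220i → escape time 5
(row=3, col=2): c = 0.0000 + 0.4220i → escape time 5
(row=4, col=0): c = -1.3500 + 0.1960i → escape time 5
(row=4, col=1): c = -0.6750 + 0.1960i → escape time 5
(row=4, col=2): c = 0.0000 + 0.1960i → escape time 5
(row=5, col=0): c = -1.3500 + -0.0300i → escape time 5
(row=5, col=1): c = -0.6750 + -0.0300i → escape time 5
(row=5, col=2): c = 0.0000 + -0.0300i → escape time 5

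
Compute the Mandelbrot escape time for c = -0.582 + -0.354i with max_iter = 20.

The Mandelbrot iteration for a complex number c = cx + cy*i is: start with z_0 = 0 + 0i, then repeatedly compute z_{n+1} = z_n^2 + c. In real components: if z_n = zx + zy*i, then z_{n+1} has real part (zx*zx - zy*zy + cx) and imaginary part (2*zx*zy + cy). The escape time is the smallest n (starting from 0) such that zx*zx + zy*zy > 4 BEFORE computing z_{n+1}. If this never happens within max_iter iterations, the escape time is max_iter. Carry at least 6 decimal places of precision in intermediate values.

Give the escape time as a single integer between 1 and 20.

Answer: 20

Derivation:
z_0 = 0 + 0i, c = -0.5820 + -0.3540i
Iter 1: z = -0.5820 + -0.3540i, |z|^2 = 0.4640
Iter 2: z = -0.3686 + 0.0581i, |z|^2 = 0.1392
Iter 3: z = -0.4495 + -0.3968i, |z|^2 = 0.3595
Iter 4: z = -0.5374 + 0.0027i, |z|^2 = 0.2888
Iter 5: z = -0.2932 + -0.3569i, |z|^2 = 0.2134
Iter 6: z = -0.6234 + -0.1447i, |z|^2 = 0.4096
Iter 7: z = -0.2143 + -0.1736i, |z|^2 = 0.0761
Iter 8: z = -0.5662 + -0.2796i, |z|^2 = 0.3988
Iter 9: z = -0.3396 + -0.0374i, |z|^2 = 0.1167
Iter 10: z = -0.4681 + -0.3286i, |z|^2 = 0.3271
Iter 11: z = -0.4709 + -0.0463i, |z|^2 = 0.2239
Iter 12: z = -0.3624 + -0.3104i, |z|^2 = 0.2277
Iter 13: z = -0.5470 + -0.1290i, |z|^2 = 0.3158
Iter 14: z = -0.2995 + -0.2128i, |z|^2 = 0.1350
Iter 15: z = -0.5376 + -0.2265i, |z|^2 = 0.3403
Iter 16: z = -0.3443 + -0.1104i, |z|^2 = 0.1307
Iter 17: z = -0.4757 + -0.2780i, |z|^2 = 0.3035
Iter 18: z = -0.4330 + -0.0896i, |z|^2 = 0.1955
Iter 19: z = -0.4025 + -0.2764i, |z|^2 = 0.2384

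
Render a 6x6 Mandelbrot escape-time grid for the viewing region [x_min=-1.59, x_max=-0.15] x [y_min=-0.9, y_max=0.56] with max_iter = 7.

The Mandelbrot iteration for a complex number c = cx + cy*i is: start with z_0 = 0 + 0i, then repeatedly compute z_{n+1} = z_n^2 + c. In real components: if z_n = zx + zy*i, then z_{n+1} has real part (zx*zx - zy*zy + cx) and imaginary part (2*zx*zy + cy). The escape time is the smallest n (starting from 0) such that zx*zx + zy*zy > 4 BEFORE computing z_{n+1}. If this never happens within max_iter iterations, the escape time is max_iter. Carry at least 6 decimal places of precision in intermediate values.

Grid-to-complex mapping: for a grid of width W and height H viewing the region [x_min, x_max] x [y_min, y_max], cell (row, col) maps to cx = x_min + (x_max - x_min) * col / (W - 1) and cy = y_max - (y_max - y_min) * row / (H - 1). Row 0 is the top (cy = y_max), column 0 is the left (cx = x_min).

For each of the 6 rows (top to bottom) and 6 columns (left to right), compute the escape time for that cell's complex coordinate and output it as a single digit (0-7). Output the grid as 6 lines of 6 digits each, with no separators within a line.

Answer: 335677
477777
777777
477777
334677
333457

Derivation:
(row=0, col=0): c = -1.5900 + 0.5600i → escape time 3
(row=0, col=1): c = -1.3020 + 0.5600i → escape time 3
(row=0, col=2): c = -1.0140 + 0.5600i → escape time 5
(row=0, col=3): c = -0.7260 + 0.5600i → escape time 6
(row=0, col=4): c = -0.4380 + 0.5600i → escape time 7
(row=0, col=5): c = -0.1500 + 0.5600i → escape time 7
(row=1, col=0): c = -1.5900 + 0.2680i → escape time 4
(row=1, col=1): c = -1.3020 + 0.2680i → escape time 7
(row=1, col=2): c = -1.0140 + 0.2680i → escape time 7
(row=1, col=3): c = -0.7260 + 0.2680i → escape time 7
(row=1, col=4): c = -0.4380 + 0.2680i → escape time 7
(row=1, col=5): c = -0.1500 + 0.2680i → escape time 7
(row=2, col=0): c = -1.5900 + -0.0240i → escape time 7
(row=2, col=1): c = -1.3020 + -0.0240i → escape time 7
(row=2, col=2): c = -1.0140 + -0.0240i → escape time 7
(row=2, col=3): c = -0.7260 + -0.0240i → escape time 7
(row=2, col=4): c = -0.4380 + -0.0240i → escape time 7
(row=2, col=5): c = -0.1500 + -0.0240i → escape time 7
(row=3, col=0): c = -1.5900 + -0.3160i → escape time 4
(row=3, col=1): c = -1.3020 + -0.3160i → escape time 7
(row=3, col=2): c = -1.0140 + -0.3160i → escape time 7
(row=3, col=3): c = -0.7260 + -0.3160i → escape time 7
(row=3, col=4): c = -0.4380 + -0.3160i → escape time 7
(row=3, col=5): c = -0.1500 + -0.3160i → escape time 7
(row=4, col=0): c = -1.5900 + -0.6080i → escape time 3
(row=4, col=1): c = -1.3020 + -0.6080i → escape time 3
(row=4, col=2): c = -1.0140 + -0.6080i → escape time 4
(row=4, col=3): c = -0.7260 + -0.6080i → escape time 6
(row=4, col=4): c = -0.4380 + -0.6080i → escape time 7
(row=4, col=5): c = -0.1500 + -0.6080i → escape time 7
(row=5, col=0): c = -1.5900 + -0.9000i → escape time 3
(row=5, col=1): c = -1.3020 + -0.9000i → escape time 3
(row=5, col=2): c = -1.0140 + -0.9000i → escape time 3
(row=5, col=3): c = -0.7260 + -0.9000i → escape time 4
(row=5, col=4): c = -0.4380 + -0.9000i → escape time 5
(row=5, col=5): c = -0.1500 + -0.9000i → escape time 7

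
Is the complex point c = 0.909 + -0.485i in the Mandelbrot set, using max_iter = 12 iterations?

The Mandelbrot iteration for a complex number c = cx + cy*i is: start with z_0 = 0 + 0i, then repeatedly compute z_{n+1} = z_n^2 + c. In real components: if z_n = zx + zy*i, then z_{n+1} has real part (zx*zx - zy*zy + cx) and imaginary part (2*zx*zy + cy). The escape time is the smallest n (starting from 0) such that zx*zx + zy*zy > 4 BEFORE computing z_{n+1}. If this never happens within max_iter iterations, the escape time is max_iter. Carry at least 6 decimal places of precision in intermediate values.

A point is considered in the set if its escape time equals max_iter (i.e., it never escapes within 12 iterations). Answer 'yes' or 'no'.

Answer: no

Derivation:
z_0 = 0 + 0i, c = 0.9090 + -0.4850i
Iter 1: z = 0.9090 + -0.4850i, |z|^2 = 1.0615
Iter 2: z = 1.5001 + -1.3667i, |z|^2 = 4.1181
Escaped at iteration 2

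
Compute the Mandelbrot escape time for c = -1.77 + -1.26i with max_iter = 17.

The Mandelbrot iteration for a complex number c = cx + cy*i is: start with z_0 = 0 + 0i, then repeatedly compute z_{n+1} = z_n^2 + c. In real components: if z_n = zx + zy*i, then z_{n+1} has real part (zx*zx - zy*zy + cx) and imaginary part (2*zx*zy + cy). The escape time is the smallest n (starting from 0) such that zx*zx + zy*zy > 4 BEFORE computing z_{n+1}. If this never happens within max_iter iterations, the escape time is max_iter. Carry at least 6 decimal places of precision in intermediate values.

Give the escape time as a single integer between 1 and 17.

Answer: 1

Derivation:
z_0 = 0 + 0i, c = -1.7700 + -1.2600i
Iter 1: z = -1.7700 + -1.2600i, |z|^2 = 4.7205
Escaped at iteration 1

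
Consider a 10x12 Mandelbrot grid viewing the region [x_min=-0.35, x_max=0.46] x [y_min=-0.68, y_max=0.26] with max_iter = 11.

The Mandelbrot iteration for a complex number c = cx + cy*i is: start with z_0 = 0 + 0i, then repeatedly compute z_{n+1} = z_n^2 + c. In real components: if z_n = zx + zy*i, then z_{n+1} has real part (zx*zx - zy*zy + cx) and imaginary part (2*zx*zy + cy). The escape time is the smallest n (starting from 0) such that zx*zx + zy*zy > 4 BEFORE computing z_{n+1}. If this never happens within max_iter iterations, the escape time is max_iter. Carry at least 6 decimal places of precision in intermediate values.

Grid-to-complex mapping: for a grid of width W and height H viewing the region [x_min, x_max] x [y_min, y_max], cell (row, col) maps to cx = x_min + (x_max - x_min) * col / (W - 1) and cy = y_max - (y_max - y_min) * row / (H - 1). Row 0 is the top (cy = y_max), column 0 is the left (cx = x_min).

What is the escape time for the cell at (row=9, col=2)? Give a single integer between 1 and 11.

Answer: 11

Derivation:
z_0 = 0 + 0i, c = -0.1700 + -0.5091i
Iter 1: z = -0.1700 + -0.5091i, |z|^2 = 0.2881
Iter 2: z = -0.4003 + -0.3360i, |z|^2 = 0.2731
Iter 3: z = -0.1227 + -0.2401i, |z|^2 = 0.0727
Iter 4: z = -0.2126 + -0.4502i, |z|^2 = 0.2479
Iter 5: z = -0.3275 + -0.3177i, |z|^2 = 0.2081
Iter 6: z = -0.1637 + -0.3010i, |z|^2 = 0.1174
Iter 7: z = -0.2338 + -0.4105i, |z|^2 = 0.2232
Iter 8: z = -0.2839 + -0.3171i, |z|^2 = 0.1811
Iter 9: z = -0.1900 + -0.3291i, |z|^2 = 0.1444
Iter 10: z = -0.2422 + -0.3841i, |z|^2 = 0.2062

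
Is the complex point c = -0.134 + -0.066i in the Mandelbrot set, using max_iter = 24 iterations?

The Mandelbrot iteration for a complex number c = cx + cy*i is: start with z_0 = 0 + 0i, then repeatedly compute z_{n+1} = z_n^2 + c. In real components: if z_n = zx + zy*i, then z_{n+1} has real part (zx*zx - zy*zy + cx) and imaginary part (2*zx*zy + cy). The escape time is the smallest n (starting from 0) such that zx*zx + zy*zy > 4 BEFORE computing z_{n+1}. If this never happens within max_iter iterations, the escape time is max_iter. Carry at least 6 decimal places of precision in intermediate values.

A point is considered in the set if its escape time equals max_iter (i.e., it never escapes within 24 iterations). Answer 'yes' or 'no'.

z_0 = 0 + 0i, c = -0.1340 + -0.0660i
Iter 1: z = -0.1340 + -0.0660i, |z|^2 = 0.0223
Iter 2: z = -0.1204 + -0.0483i, |z|^2 = 0.0168
Iter 3: z = -0.1218 + -0.0544i, |z|^2 = 0.0178
Iter 4: z = -0.1221 + -0.0528i, |z|^2 = 0.0177
Iter 5: z = -0.1219 + -0.0531i, |z|^2 = 0.0177
Iter 6: z = -0.1220 + -0.0531i, |z|^2 = 0.0177
Iter 7: z = -0.1219 + -0.0531i, |z|^2 = 0.0177
Iter 8: z = -0.1219 + -0.0531i, |z|^2 = 0.0177
Iter 9: z = -0.1219 + -0.0531i, |z|^2 = 0.0177
Iter 10: z = -0.1219 + -0.0531i, |z|^2 = 0.0177
Iter 11: z = -0.1219 + -0.0531i, |z|^2 = 0.0177
Iter 12: z = -0.1219 + -0.0531i, |z|^2 = 0.0177
Iter 13: z = -0.1219 + -0.0531i, |z|^2 = 0.0177
Iter 14: z = -0.1219 + -0.0531i, |z|^2 = 0.0177
Iter 15: z = -0.1219 + -0.0531i, |z|^2 = 0.0177
Iter 16: z = -0.1219 + -0.0531i, |z|^2 = 0.0177
Iter 17: z = -0.1219 + -0.0531i, |z|^2 = 0.0177
Iter 18: z = -0.1219 + -0.0531i, |z|^2 = 0.0177
Iter 19: z = -0.1219 + -0.0531i, |z|^2 = 0.0177
Iter 20: z = -0.1219 + -0.0531i, |z|^2 = 0.0177
Iter 21: z = -0.1219 + -0.0531i, |z|^2 = 0.0177
Iter 22: z = -0.1219 + -0.0531i, |z|^2 = 0.0177
Iter 23: z = -0.1219 + -0.0531i, |z|^2 = 0.0177
Did not escape in 24 iterations → in set

Answer: yes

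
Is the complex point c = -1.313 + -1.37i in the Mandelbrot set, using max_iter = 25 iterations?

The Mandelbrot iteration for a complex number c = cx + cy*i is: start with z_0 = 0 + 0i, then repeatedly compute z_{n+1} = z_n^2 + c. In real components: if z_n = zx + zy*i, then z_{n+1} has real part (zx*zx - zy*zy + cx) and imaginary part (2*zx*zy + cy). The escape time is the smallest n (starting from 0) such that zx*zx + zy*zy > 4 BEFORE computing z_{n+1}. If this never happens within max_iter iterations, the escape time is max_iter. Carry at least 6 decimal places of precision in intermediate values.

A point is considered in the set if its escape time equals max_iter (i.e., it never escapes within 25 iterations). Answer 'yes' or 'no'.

z_0 = 0 + 0i, c = -1.3130 + -1.3700i
Iter 1: z = -1.3130 + -1.3700i, |z|^2 = 3.6009
Iter 2: z = -1.4659 + 2.2276i, |z|^2 = 7.1112
Escaped at iteration 2

Answer: no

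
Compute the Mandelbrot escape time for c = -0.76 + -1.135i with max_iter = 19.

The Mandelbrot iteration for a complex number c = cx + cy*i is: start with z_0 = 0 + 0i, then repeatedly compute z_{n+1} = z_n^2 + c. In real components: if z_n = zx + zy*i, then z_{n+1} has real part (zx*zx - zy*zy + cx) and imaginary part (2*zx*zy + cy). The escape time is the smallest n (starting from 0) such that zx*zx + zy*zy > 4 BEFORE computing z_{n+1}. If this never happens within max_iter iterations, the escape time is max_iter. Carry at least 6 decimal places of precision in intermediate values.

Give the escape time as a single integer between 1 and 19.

z_0 = 0 + 0i, c = -0.7600 + -1.1350i
Iter 1: z = -0.7600 + -1.1350i, |z|^2 = 1.8658
Iter 2: z = -1.4706 + 0.5902i, |z|^2 = 2.5111
Iter 3: z = 1.0544 + -2.8709i, |z|^2 = 9.3540
Escaped at iteration 3

Answer: 3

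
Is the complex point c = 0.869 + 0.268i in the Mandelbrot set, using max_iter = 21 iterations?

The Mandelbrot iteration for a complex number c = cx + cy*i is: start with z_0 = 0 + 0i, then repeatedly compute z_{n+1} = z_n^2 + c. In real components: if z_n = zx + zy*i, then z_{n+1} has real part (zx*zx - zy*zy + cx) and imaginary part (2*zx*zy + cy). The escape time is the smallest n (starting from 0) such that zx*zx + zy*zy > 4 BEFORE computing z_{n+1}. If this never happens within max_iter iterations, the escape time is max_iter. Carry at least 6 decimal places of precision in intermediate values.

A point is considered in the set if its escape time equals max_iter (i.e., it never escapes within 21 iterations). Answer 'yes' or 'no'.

Answer: no

Derivation:
z_0 = 0 + 0i, c = 0.8690 + 0.2680i
Iter 1: z = 0.8690 + 0.2680i, |z|^2 = 0.8270
Iter 2: z = 1.5523 + 0.7338i, |z|^2 = 2.9482
Iter 3: z = 2.7403 + 2.5462i, |z|^2 = 13.9922
Escaped at iteration 3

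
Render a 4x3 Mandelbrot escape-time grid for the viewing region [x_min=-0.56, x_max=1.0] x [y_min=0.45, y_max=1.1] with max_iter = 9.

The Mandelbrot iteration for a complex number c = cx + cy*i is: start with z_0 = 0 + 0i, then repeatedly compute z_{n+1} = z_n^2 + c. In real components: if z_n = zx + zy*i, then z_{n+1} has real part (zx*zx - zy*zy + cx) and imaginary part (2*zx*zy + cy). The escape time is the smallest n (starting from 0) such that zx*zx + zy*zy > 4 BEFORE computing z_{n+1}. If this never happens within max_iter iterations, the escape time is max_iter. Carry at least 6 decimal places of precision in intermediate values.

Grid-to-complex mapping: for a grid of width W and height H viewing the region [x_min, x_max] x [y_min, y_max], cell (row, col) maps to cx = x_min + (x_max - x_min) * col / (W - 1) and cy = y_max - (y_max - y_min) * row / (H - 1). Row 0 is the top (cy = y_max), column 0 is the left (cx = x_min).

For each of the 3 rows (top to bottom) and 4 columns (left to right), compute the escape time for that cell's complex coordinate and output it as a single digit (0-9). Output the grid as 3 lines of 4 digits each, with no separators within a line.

(row=0, col=0): c = -0.5600 + 1.1000i → escape time 3
(row=0, col=1): c = -0.0400 + 1.1000i → escape time 5
(row=0, col=2): c = 0.4800 + 1.1000i → escape time 2
(row=0, col=3): c = 1.0000 + 1.1000i → escape time 2
(row=1, col=0): c = -0.5600 + 0.7750i → escape time 5
(row=1, col=1): c = -0.0400 + 0.7750i → escape time 9
(row=1, col=2): c = 0.4800 + 0.7750i → escape time 3
(row=1, col=3): c = 1.0000 + 0.7750i → escape time 2
(row=2, col=0): c = -0.5600 + 0.4500i → escape time 9
(row=2, col=1): c = -0.0400 + 0.4500i → escape time 9
(row=2, col=2): c = 0.4800 + 0.4500i → escape time 5
(row=2, col=3): c = 1.0000 + 0.4500i → escape time 2

Answer: 3522
5932
9952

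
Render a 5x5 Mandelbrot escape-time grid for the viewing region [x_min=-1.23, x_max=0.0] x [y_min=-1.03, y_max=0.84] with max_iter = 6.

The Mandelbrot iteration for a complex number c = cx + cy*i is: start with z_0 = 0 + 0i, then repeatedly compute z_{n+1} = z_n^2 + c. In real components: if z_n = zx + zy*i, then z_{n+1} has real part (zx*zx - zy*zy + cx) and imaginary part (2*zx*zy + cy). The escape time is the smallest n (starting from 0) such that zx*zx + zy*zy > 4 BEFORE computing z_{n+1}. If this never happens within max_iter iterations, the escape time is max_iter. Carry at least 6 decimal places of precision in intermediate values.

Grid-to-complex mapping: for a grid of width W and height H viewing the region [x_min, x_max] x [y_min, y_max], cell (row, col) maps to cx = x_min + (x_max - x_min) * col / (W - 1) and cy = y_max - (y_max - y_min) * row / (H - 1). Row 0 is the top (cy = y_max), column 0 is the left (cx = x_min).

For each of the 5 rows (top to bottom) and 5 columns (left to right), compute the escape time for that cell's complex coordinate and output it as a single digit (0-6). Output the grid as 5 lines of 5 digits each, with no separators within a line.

Answer: 33466
66666
66666
35666
33456

Derivation:
(row=0, col=0): c = -1.2300 + 0.8400i → escape time 3
(row=0, col=1): c = -0.9225 + 0.8400i → escape time 3
(row=0, col=2): c = -0.6150 + 0.8400i → escape time 4
(row=0, col=3): c = -0.3075 + 0.8400i → escape time 6
(row=0, col=4): c = 0.0000 + 0.8400i → escape time 6
(row=1, col=0): c = -1.2300 + 0.3725i → escape time 6
(row=1, col=1): c = -0.9225 + 0.3725i → escape time 6
(row=1, col=2): c = -0.6150 + 0.3725i → escape time 6
(row=1, col=3): c = -0.3075 + 0.3725i → escape time 6
(row=1, col=4): c = 0.0000 + 0.3725i → escape time 6
(row=2, col=0): c = -1.2300 + -0.0950i → escape time 6
(row=2, col=1): c = -0.9225 + -0.0950i → escape time 6
(row=2, col=2): c = -0.6150 + -0.0950i → escape time 6
(row=2, col=3): c = -0.3075 + -0.0950i → escape time 6
(row=2, col=4): c = 0.0000 + -0.0950i → escape time 6
(row=3, col=0): c = -1.2300 + -0.5625i → escape time 3
(row=3, col=1): c = -0.9225 + -0.5625i → escape time 5
(row=3, col=2): c = -0.6150 + -0.5625i → escape time 6
(row=3, col=3): c = -0.3075 + -0.5625i → escape time 6
(row=3, col=4): c = 0.0000 + -0.5625i → escape time 6
(row=4, col=0): c = -1.2300 + -1.0300i → escape time 3
(row=4, col=1): c = -0.9225 + -1.0300i → escape time 3
(row=4, col=2): c = -0.6150 + -1.0300i → escape time 4
(row=4, col=3): c = -0.3075 + -1.0300i → escape time 5
(row=4, col=4): c = 0.0000 + -1.0300i → escape time 6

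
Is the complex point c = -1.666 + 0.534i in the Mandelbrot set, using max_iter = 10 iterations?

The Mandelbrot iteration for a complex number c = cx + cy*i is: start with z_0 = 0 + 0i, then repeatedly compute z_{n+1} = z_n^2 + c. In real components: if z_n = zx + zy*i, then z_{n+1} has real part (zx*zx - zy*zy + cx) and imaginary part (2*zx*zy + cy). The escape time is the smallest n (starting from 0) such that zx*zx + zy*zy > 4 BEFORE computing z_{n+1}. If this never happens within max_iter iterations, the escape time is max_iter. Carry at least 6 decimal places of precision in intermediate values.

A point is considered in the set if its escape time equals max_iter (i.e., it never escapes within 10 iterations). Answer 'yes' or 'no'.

z_0 = 0 + 0i, c = -1.6660 + 0.5340i
Iter 1: z = -1.6660 + 0.5340i, |z|^2 = 3.0607
Iter 2: z = 0.8244 + -1.2453i, |z|^2 = 2.2304
Iter 3: z = -2.5371 + -1.5192i, |z|^2 = 8.7450
Escaped at iteration 3

Answer: no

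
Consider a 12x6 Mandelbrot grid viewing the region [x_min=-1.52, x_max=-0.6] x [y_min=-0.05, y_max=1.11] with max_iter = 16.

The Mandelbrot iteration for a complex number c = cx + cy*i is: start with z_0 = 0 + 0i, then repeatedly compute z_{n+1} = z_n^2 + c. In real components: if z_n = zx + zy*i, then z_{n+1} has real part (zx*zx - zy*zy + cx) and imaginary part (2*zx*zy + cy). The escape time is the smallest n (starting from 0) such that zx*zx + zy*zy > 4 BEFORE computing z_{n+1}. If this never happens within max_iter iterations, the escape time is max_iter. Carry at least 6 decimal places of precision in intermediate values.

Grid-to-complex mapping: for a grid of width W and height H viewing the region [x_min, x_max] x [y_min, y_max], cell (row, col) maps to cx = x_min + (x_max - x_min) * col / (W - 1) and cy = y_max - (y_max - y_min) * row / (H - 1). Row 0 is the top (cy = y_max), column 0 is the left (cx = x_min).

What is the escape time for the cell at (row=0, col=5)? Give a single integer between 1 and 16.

z_0 = 0 + 0i, c = -1.1018 + 1.1100i
Iter 1: z = -1.1018 + 1.1100i, |z|^2 = 2.4461
Iter 2: z = -1.1199 + -1.3360i, |z|^2 = 3.0392
Iter 3: z = -1.6326 + 4.1025i, |z|^2 = 19.4958
Escaped at iteration 3

Answer: 3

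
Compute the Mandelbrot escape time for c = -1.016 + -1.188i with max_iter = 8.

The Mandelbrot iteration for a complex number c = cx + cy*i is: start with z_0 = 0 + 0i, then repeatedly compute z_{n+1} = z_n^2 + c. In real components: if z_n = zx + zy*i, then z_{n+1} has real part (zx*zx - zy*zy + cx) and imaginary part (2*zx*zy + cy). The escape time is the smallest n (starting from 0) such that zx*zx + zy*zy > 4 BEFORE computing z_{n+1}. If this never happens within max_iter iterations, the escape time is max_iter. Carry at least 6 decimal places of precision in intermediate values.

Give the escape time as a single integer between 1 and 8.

Answer: 3

Derivation:
z_0 = 0 + 0i, c = -1.0160 + -1.1880i
Iter 1: z = -1.0160 + -1.1880i, |z|^2 = 2.4436
Iter 2: z = -1.3951 + 1.2260i, |z|^2 = 3.4494
Iter 3: z = -0.5728 + -4.6088i, |z|^2 = 21.5692
Escaped at iteration 3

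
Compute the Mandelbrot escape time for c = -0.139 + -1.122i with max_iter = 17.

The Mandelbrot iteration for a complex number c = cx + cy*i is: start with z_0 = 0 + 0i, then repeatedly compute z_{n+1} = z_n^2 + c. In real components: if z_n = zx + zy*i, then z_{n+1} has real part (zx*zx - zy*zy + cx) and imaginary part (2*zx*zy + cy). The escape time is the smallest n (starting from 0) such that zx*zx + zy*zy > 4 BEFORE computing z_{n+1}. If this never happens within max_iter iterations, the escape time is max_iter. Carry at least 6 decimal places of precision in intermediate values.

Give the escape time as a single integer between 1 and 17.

Answer: 5

Derivation:
z_0 = 0 + 0i, c = -0.1390 + -1.1220i
Iter 1: z = -0.1390 + -1.1220i, |z|^2 = 1.2782
Iter 2: z = -1.3786 + -0.8101i, |z|^2 = 2.5567
Iter 3: z = 1.1052 + 1.1115i, |z|^2 = 2.4569
Iter 4: z = -0.1530 + 1.3349i, |z|^2 = 1.8053
Iter 5: z = -1.8975 + -1.5304i, |z|^2 = 5.9425
Escaped at iteration 5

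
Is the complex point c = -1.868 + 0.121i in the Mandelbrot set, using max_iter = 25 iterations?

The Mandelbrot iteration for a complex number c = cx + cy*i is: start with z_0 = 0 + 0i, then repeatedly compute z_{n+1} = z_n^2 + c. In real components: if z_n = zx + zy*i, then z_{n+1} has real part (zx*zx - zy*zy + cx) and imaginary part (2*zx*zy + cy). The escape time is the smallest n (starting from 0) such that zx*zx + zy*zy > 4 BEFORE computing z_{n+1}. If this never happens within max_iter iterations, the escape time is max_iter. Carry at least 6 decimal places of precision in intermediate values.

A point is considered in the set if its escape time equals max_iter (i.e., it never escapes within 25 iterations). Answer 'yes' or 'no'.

z_0 = 0 + 0i, c = -1.8680 + 0.1210i
Iter 1: z = -1.8680 + 0.1210i, |z|^2 = 3.5041
Iter 2: z = 1.6068 + -0.3311i, |z|^2 = 2.6913
Iter 3: z = 0.6042 + -0.9429i, |z|^2 = 1.2540
Iter 4: z = -2.3920 + -1.0183i, |z|^2 = 6.7586
Escaped at iteration 4

Answer: no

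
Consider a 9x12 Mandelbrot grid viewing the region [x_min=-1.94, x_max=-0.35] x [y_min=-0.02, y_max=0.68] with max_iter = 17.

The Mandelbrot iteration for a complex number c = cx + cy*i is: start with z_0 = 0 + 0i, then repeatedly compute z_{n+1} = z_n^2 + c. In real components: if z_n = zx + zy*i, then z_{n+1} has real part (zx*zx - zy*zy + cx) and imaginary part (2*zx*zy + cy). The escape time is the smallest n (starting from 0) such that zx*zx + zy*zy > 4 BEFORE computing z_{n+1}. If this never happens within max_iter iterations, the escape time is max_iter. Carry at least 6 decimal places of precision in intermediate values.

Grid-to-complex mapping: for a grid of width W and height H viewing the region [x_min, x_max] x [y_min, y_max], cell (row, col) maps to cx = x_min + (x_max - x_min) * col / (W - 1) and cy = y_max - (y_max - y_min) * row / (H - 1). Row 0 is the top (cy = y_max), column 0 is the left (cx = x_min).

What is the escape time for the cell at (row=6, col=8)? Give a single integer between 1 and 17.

z_0 = 0 + 0i, c = -0.3500 + 0.2982i
Iter 1: z = -0.3500 + 0.2982i, |z|^2 = 0.2114
Iter 2: z = -0.3164 + 0.0895i, |z|^2 = 0.1081
Iter 3: z = -0.2579 + 0.2416i, |z|^2 = 0.1249
Iter 4: z = -0.3419 + 0.1736i, |z|^2 = 0.1470
Iter 5: z = -0.2633 + 0.1795i, |z|^2 = 0.1015
Iter 6: z = -0.3129 + 0.2037i, |z|^2 = 0.1394
Iter 7: z = -0.2936 + 0.1707i, |z|^2 = 0.1153
Iter 8: z = -0.2930 + 0.1979i, |z|^2 = 0.1250
Iter 9: z = -0.3034 + 0.1822i, |z|^2 = 0.1252
Iter 10: z = -0.2912 + 0.1876i, |z|^2 = 0.1200
Iter 11: z = -0.3004 + 0.1889i, |z|^2 = 0.1259
Iter 12: z = -0.2954 + 0.1847i, |z|^2 = 0.1214
Iter 13: z = -0.2968 + 0.1891i, |z|^2 = 0.1239
Iter 14: z = -0.2976 + 0.1859i, |z|^2 = 0.1232
Iter 15: z = -0.2960 + 0.1875i, |z|^2 = 0.1228
Iter 16: z = -0.2975 + 0.1872i, |z|^2 = 0.1236

Answer: 17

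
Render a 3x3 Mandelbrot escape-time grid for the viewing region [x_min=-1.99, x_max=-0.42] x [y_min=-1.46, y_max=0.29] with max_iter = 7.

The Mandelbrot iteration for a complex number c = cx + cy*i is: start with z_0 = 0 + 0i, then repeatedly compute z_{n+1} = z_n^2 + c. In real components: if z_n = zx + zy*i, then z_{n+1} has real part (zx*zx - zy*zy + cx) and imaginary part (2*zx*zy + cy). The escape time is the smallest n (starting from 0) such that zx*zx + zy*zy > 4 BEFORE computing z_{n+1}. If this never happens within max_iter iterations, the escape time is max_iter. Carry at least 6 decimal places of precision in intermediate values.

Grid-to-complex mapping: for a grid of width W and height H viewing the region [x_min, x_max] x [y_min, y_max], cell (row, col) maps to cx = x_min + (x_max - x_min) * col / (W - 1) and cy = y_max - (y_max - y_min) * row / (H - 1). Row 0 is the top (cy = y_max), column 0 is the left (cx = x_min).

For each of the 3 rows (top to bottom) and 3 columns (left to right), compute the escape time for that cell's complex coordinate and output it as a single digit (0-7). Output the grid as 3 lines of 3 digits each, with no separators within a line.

Answer: 177
137
122

Derivation:
(row=0, col=0): c = -1.9900 + 0.2900i → escape time 1
(row=0, col=1): c = -1.2050 + 0.2900i → escape time 7
(row=0, col=2): c = -0.4200 + 0.2900i → escape time 7
(row=1, col=0): c = -1.9900 + -0.5850i → escape time 1
(row=1, col=1): c = -1.2050 + -0.5850i → escape time 3
(row=1, col=2): c = -0.4200 + -0.5850i → escape time 7
(row=2, col=0): c = -1.9900 + -1.4600i → escape time 1
(row=2, col=1): c = -1.2050 + -1.4600i → escape time 2
(row=2, col=2): c = -0.4200 + -1.4600i → escape time 2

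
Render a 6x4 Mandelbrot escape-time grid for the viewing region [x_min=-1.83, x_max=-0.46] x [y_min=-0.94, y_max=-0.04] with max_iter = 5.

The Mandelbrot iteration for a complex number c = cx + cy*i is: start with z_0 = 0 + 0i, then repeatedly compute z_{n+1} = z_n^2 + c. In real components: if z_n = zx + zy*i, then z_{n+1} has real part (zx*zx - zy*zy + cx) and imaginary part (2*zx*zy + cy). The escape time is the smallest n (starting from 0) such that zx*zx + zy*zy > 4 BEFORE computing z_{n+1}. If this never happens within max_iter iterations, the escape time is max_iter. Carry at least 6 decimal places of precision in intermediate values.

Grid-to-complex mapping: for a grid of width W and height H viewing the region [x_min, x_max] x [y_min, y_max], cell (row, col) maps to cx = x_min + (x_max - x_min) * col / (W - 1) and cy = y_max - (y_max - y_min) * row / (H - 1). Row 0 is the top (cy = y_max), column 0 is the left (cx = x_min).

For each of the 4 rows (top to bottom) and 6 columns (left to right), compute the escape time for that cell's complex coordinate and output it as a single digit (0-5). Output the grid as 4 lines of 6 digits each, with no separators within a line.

Answer: 555555
345555
233455
133344

Derivation:
(row=0, col=0): c = -1.8300 + -0.0400i → escape time 5
(row=0, col=1): c = -1.5560 + -0.0400i → escape time 5
(row=0, col=2): c = -1.2820 + -0.0400i → escape time 5
(row=0, col=3): c = -1.0080 + -0.0400i → escape time 5
(row=0, col=4): c = -0.7340 + -0.0400i → escape time 5
(row=0, col=5): c = -0.4600 + -0.0400i → escape time 5
(row=1, col=0): c = -1.8300 + -0.3400i → escape time 3
(row=1, col=1): c = -1.5560 + -0.3400i → escape time 4
(row=1, col=2): c = -1.2820 + -0.3400i → escape time 5
(row=1, col=3): c = -1.0080 + -0.3400i → escape time 5
(row=1, col=4): c = -0.7340 + -0.3400i → escape time 5
(row=1, col=5): c = -0.4600 + -0.3400i → escape time 5
(row=2, col=0): c = -1.8300 + -0.6400i → escape time 2
(row=2, col=1): c = -1.5560 + -0.6400i → escape time 3
(row=2, col=2): c = -1.2820 + -0.6400i → escape time 3
(row=2, col=3): c = -1.0080 + -0.6400i → escape time 4
(row=2, col=4): c = -0.7340 + -0.6400i → escape time 5
(row=2, col=5): c = -0.4600 + -0.6400i → escape time 5
(row=3, col=0): c = -1.8300 + -0.9400i → escape time 1
(row=3, col=1): c = -1.5560 + -0.9400i → escape time 3
(row=3, col=2): c = -1.2820 + -0.9400i → escape time 3
(row=3, col=3): c = -1.0080 + -0.9400i → escape time 3
(row=3, col=4): c = -0.7340 + -0.9400i → escape time 4
(row=3, col=5): c = -0.4600 + -0.9400i → escape time 4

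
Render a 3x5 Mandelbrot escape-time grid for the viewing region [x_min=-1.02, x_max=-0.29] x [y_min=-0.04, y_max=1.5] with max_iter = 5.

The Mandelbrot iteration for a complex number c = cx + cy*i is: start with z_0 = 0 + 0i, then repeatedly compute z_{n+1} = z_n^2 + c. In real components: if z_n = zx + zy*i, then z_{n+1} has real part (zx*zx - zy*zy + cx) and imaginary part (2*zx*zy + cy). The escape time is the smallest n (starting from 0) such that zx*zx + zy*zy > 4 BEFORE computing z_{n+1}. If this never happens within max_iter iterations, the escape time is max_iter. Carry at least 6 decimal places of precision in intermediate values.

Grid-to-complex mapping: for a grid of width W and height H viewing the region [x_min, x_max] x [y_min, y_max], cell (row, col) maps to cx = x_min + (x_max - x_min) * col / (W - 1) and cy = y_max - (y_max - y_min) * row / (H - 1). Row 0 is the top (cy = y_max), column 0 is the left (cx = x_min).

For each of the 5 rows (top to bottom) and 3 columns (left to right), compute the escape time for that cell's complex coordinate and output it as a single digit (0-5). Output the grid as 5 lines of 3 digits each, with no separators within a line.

(row=0, col=0): c = -1.0200 + 1.5000i → escape time 2
(row=0, col=1): c = -0.6550 + 1.5000i → escape time 2
(row=0, col=2): c = -0.2900 + 1.5000i → escape time 2
(row=1, col=0): c = -1.0200 + 1.1150i → escape time 3
(row=1, col=1): c = -0.6550 + 1.1150i → escape time 3
(row=1, col=2): c = -0.2900 + 1.1150i → escape time 4
(row=2, col=0): c = -1.0200 + 0.7300i → escape time 3
(row=2, col=1): c = -0.6550 + 0.7300i → escape time 5
(row=2, col=2): c = -0.2900 + 0.7300i → escape time 5
(row=3, col=0): c = -1.0200 + 0.3450i → escape time 5
(row=3, col=1): c = -0.6550 + 0.3450i → escape time 5
(row=3, col=2): c = -0.2900 + 0.3450i → escape time 5
(row=4, col=0): c = -1.0200 + -0.0400i → escape time 5
(row=4, col=1): c = -0.6550 + -0.0400i → escape time 5
(row=4, col=2): c = -0.2900 + -0.0400i → escape time 5

Answer: 222
334
355
555
555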